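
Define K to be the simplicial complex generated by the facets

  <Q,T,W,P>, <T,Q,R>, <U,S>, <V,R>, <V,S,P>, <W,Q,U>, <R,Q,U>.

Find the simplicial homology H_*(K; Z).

H_0 ≅ Z,  H_1 ≅ Z^2,  H_2 = 0,  H_3 = 0.

K has 8 vertices, 16 edges, 8 triangles, 1 3-simplex.
rank ∂_0 = 0, rank ∂_1 = 7 ⇒ b_0 = 8 − 0 − 7 = 1; all invariant factors of ∂_1 are 1 so no torsion. So H_0 ≅ Z.
rank ∂_1 = 7, rank ∂_2 = 7 ⇒ b_1 = 16 − 7 − 7 = 2; all invariant factors of ∂_2 are 1 so no torsion. So H_1 ≅ Z^2.
rank ∂_2 = 7, rank ∂_3 = 1 ⇒ b_2 = 8 − 7 − 1 = 0; all invariant factors of ∂_3 are 1 so no torsion. So H_2 ≅ 0.
rank ∂_3 = 1, rank ∂_4 = 0 ⇒ b_3 = 1 − 1 − 0 = 0. So H_3 ≅ 0.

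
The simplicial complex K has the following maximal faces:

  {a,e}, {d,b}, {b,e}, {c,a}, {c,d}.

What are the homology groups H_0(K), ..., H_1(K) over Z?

Order the vertices as a < b < c < d < e. Listing each simplex with vertices in this order, K has dimension 1 with simplices:

  0-simplices (5): a, b, c, d, e
  1-simplices (5): ac, ae, bd, be, cd

Hence C_0 ≅ Z^5, C_1 ≅ Z^5.

Boundary ∂_1: C_1 → C_0 maps an edge to its endpoints' difference, ∂[p,q] = q − p. For instance
  ∂ac = c − a.
The 5×5 boundary matrix has rank 4 and Smith normal form diag(1,1,1,1).

Now H_k = ker ∂_k / im ∂_{k+1}, so:

  H_0: rank C_0 − rank ∂_1 = 5 − 4 = 1, and the invariant factors of ∂_1 are all 1, so H_0 ≅ Z.
  H_1: rank ker ∂_1 − rank ∂_2 = (5 − 4) − 0 = 1, and there is no ∂_2, so H_1 ≅ Z.

H_0 = Z,  H_1 = Z.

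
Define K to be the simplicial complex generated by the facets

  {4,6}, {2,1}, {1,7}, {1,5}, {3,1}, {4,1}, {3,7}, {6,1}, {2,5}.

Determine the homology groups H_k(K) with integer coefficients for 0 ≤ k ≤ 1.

Fix the vertex order 1 < 2 < 3 < 4 < 5 < 6 < 7 and write every simplex with vertices in increasing order. Then dim K = 1 and the simplices of K are:

  0-simplices (7): [1], [2], [3], [4], [5], [6], [7]
  1-simplices (9): [1,2], [1,3], [1,4], [1,5], [1,6], [1,7], [2,5], [3,7], [4,6]

Hence C_0 ≅ Z^7, C_1 ≅ Z^9.

∂_1: C_1 → C_0 maps an edge to its endpoints' difference, ∂[p,q] = q − p.
The 7×9 boundary matrix has rank 6 and Smith normal form diag(1,1,1,1,1,1).

From H_k ≅ ker(∂_k) / im(∂_{k+1}) we obtain:

  H_0: rank C_0 − rank ∂_1 = 7 − 6 = 1, and the invariant factors of ∂_1 are all 1, so H_0 ≅ Z.
  H_1: rank ker ∂_1 − rank ∂_2 = (9 − 6) − 0 = 3, and there is no ∂_2, so H_1 ≅ Z^3.

As a check, the Euler characteristic is 7 − 9 = -2, which agrees with 1 − 3 = -2.
(K is a triangulation of a wedge of 3 circles.)

H_0 = Z,  H_1 = Z^3.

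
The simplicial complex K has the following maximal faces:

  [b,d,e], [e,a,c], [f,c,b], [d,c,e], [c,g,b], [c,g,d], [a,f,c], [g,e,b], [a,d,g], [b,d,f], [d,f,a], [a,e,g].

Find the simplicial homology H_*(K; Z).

H_0 ≅ Z,  H_1 ≅ Z_2,  H_2 = 0.

Order the vertices as a < b < c < d < e < f < g. Listing each simplex with vertices in this order, K has dimension 2 with simplices:

  0-simplices (7): a, b, c, d, e, f, g
  1-simplices (18): ac, ad, ae, af, ag, bc, bd, be, bf, bg, cd, ce, cf, cg, de, df, dg, eg
  2-simplices (12): ace, acf, adf, adg, aeg, bcf, bcg, bde, bdf, beg, cde, cdg

Hence C_0 ≅ Z^7, C_1 ≅ Z^18, C_2 ≅ Z^12.

Boundary ∂_1: C_1 → C_0 maps an edge to its endpoints' difference, ∂[p,q] = q − p. For instance
  ∂dg = g − d.
The resulting 7×18 matrix has rank 6, and its Smith normal form has invariant factors (1,1,1,1,1,1).

Boundary ∂_2: C_2 → C_1 maps a triangle to the signed sum of its edges. For instance
  ∂aeg = eg − ag + ae,
  ∂adf = df − af + ad.
This gives a 18×12 integer matrix of rank 12; reducing to Smith normal form yields diagonal entries (1,1,1,1,1,1,1,1,1,1,1,2).

Now H_k = ker ∂_k / im ∂_{k+1}, so:

  H_0: rank C_0 − rank ∂_1 = 7 − 6 = 1, and the invariant factors of ∂_1 are all 1, so H_0 ≅ Z.
  H_1: rank ker ∂_1 − rank ∂_2 = (18 − 6) − 12 = 0, and ∂_2 has invariant factor 2 > 1, so H_1 ≅ Z_2.
  H_2: rank ker ∂_2 − rank ∂_3 = (12 − 12) − 0 = 0, and there is no ∂_3, so H_2 ≅ 0.

As a check, the Euler characteristic is 7 − 18 + 12 = 1, which agrees with 1 − 0 + 0 = 1.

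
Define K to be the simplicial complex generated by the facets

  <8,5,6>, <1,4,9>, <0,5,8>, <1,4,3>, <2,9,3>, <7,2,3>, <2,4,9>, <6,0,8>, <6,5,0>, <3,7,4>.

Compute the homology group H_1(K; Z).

H_1 ≅ Z.

K has 10 vertices, 18 edges, 10 triangles.
rank ∂_1 = 8, rank ∂_2 = 9 ⇒ b_1 = 18 − 8 − 9 = 1; all invariant factors of ∂_2 are 1 so no torsion. So H_1 ≅ Z.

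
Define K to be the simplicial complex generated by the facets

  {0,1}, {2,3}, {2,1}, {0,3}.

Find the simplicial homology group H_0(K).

We work with the vertex ordering 0 < 1 < 2 < 3. The simplices of K, each written with vertices in increasing order, are:

  0-simplices (4): [0], [1], [2], [3]
  1-simplices (4): [0,1], [0,3], [1,2], [2,3]

so the chain groups are C_0 ≅ Z^4, C_1 ≅ Z^4.

Boundary ∂_1: C_1 → C_0 sends each edge [p,q] (with p < q) to q − p.
As a 4×4 matrix over Z this has rank 3, with invariant factors (1,1,1).

Reading off H_k = ker ∂_k / im ∂_{k+1}:

  H_0: rank C_0 − rank ∂_1 = 4 − 3 = 1, and the invariant factors of ∂_1 are all 1, so H_0 ≅ Z.

H_0 = Z.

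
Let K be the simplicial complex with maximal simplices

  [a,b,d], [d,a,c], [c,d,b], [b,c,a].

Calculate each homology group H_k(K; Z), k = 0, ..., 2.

H_0 = Z,  H_1 = 0,  H_2 = Z.

Take the total order a < b < c < d on the vertex set. Then K (dimension 2) consists of the simplices:

  0-simplices (4): a, b, c, d
  1-simplices (6): ab, ac, ad, bc, bd, cd
  2-simplices (4): abc, abd, acd, bcd

so the chain groups are C_0 ≅ Z^4, C_1 ≅ Z^6, C_2 ≅ Z^4.

The boundary map ∂_1: C_1 → C_0 is given by ∂[p,q] = [q] − [p].
The resulting 4×6 matrix has rank 3, and its Smith normal form has invariant factors (1,1,1).

Boundary ∂_2: C_2 → C_1 sends each 2-simplex [p,q,r] to [q,r] − [p,r] + [p,q]. For instance
  ∂abc = bc − ac + ab,
  ∂abd = bd − ad + ab.
As a 6×4 matrix over Z this has rank 3, with invariant factors (1,1,1).

Reading off H_k = ker ∂_k / im ∂_{k+1}:

  H_0: rank C_0 − rank ∂_1 = 4 − 3 = 1, and the invariant factors of ∂_1 are all 1, so H_0 ≅ Z.
  H_1: rank ker ∂_1 − rank ∂_2 = (6 − 3) − 3 = 0, and the invariant factors of ∂_2 are all 1, so H_1 ≅ 0.
  H_2: rank ker ∂_2 − rank ∂_3 = (4 − 3) − 0 = 1, and there is no ∂_3, so H_2 ≅ Z.

(K is a triangulation of the 2-sphere S^2.)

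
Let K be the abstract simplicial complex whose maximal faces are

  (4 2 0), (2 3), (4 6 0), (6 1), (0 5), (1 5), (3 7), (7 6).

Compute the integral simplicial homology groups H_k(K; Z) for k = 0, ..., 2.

Fix the vertex order 0 < 1 < 2 < 3 < 4 < 5 < 6 < 7 and write every simplex with vertices in increasing order. Then dim K = 2 and the simplices of K are:

  0-simplices (8): [0], [1], [2], [3], [4], [5], [6], [7]
  1-simplices (11): [0,2], [0,4], [0,5], [0,6], [1,5], [1,6], [2,3], [2,4], [3,7], [4,6], [6,7]
  2-simplices (2): [0,2,4], [0,4,6]

giving chain groups C_0 ≅ Z^8, C_1 ≅ Z^11, C_2 ≅ Z^2.

The boundary map ∂_1: C_1 → C_0 sends each edge [p,q] (with p < q) to q − p.
The 8×11 boundary matrix has rank 7 and Smith normal form diag(1,1,1,1,1,1,1).

The boundary map ∂_2: C_2 → C_1 maps a triangle to the signed sum of its edges. For instance
  ∂[0,2,4] = [2,4] − [0,4] + [0,2],
  ∂[0,4,6] = [4,6] − [0,6] + [0,4].
The 11×2 boundary matrix has rank 2 and Smith normal form diag(1,1).

Reading off H_k = ker ∂_k / im ∂_{k+1}:

  H_0: rank C_0 − rank ∂_1 = 8 − 7 = 1, and the invariant factors of ∂_1 are all 1, so H_0 = Z.
  H_1: rank ker ∂_1 − rank ∂_2 = (11 − 7) − 2 = 2, and the invariant factors of ∂_2 are all 1, so H_1 = Z^2.
  H_2: rank ker ∂_2 − rank ∂_3 = (2 − 2) − 0 = 0, and there is no ∂_3, so H_2 = 0.

H_0 ≅ Z,  H_1 ≅ Z^2,  H_2 = 0.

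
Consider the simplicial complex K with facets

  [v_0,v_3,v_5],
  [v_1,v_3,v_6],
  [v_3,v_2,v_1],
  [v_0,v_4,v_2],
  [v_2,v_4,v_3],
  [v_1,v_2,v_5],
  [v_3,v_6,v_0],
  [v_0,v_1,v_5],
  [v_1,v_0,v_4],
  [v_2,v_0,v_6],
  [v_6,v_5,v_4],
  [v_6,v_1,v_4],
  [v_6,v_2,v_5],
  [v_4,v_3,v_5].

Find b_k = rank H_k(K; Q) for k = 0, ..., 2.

Take the total order v_0 < v_1 < v_2 < v_3 < v_4 < v_5 < v_6 on the vertex set. Then K (dimension 2) consists of the simplices:

  0-simplices (7): [v_0], [v_1], [v_2], [v_3], [v_4], [v_5], [v_6]
  1-simplices (21): (21 of them)
  2-simplices (14): (14 of them)

Hence C_0 ≅ Z^7, C_1 ≅ Z^21, C_2 ≅ Z^14.

The boundary map ∂_1: C_1 → C_0 is given by ∂[p,q] = [q] − [p].
The 7×21 boundary matrix has rank 6 and Smith normal form diag(1,1,1,1,1,1).

∂_2: C_2 → C_1 acts by ∂[p,q,r] = [q,r] − [p,r] + [p,q]. For instance
  ∂[v_2,v_5,v_6] = [v_5,v_6] − [v_2,v_6] + [v_2,v_5],
  ∂[v_0,v_3,v_6] = [v_3,v_6] − [v_0,v_6] + [v_0,v_3].
As a 21×14 matrix over Z this has rank 13, with invariant factors (1,1,1,1,1,1,1,1,1,1,1,1,1).

Computing H_k = (kernel of ∂_k) / (image of ∂_{k+1}):

  H_0: rank C_0 − rank ∂_1 = 7 − 6 = 1, and the invariant factors of ∂_1 are all 1, so H_0 ≅ Z.
  H_1: rank ker ∂_1 − rank ∂_2 = (21 − 6) − 13 = 2, and the invariant factors of ∂_2 are all 1, so H_1 ≅ Z^2.
  H_2: rank ker ∂_2 − rank ∂_3 = (14 − 13) − 0 = 1, and there is no ∂_3, so H_2 ≅ Z.

(K is a triangulation of the torus T^2.)

Hence the Betti numbers are b_0 = 1, b_1 = 2, b_2 = 1.

b_0 = 1, b_1 = 2, b_2 = 1.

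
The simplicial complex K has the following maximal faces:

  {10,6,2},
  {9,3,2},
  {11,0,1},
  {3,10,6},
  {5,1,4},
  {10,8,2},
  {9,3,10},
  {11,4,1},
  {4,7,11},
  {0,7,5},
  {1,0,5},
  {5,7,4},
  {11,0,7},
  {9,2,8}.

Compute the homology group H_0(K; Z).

H_0 = Z^2.

K has 12 vertices, 24 edges, 14 triangles.
rank ∂_0 = 0, rank ∂_1 = 10 ⇒ b_0 = 12 − 0 − 10 = 2; all invariant factors of ∂_1 are 1 so no torsion. So H_0 ≅ Z^2.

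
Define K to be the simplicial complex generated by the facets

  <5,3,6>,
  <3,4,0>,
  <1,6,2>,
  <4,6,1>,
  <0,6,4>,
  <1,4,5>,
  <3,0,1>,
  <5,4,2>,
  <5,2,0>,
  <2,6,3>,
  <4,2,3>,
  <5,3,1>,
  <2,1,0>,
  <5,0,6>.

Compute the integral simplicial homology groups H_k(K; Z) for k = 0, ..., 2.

H_0 ≅ Z,  H_1 ≅ Z^2,  H_2 ≅ Z.

Take the total order 0 < 1 < 2 < 3 < 4 < 5 < 6 on the vertex set. Then K (dimension 2) consists of the simplices:

  0-simplices (7): [0], [1], [2], [3], [4], [5], [6]
  1-simplices (21): [0,1], [0,2], [0,3], [0,4], [0,5], [0,6], [1,2], [1,3], [1,4], [1,5], [1,6], [2,3], [2,4], [2,5], [2,6], [3,4], [3,5], [3,6], [4,5], [4,6], [5,6]
  2-simplices (14): [0,1,2], [0,1,3], [0,2,5], [0,3,4], [0,4,6], [0,5,6], [1,2,6], [1,3,5], [1,4,5], [1,4,6], [2,3,4], [2,3,6], [2,4,5], [3,5,6]

Hence C_0 ≅ Z^7, C_1 ≅ Z^21, C_2 ≅ Z^14.

Boundary ∂_1: C_1 → C_0 maps an edge to its endpoints' difference, ∂[p,q] = q − p. For instance
  ∂[3,4] = [4] − [3].
This gives a 7×21 integer matrix of rank 6; reducing to Smith normal form yields diagonal entries (1,1,1,1,1,1).

∂_2: C_2 → C_1 maps a triangle to the signed sum of its edges. For instance
  ∂[1,2,6] = [2,6] − [1,6] + [1,2],
  ∂[1,4,5] = [4,5] − [1,5] + [1,4].
The resulting 21×14 matrix has rank 13, and its Smith normal form has invariant factors (1,1,1,1,1,1,1,1,1,1,1,1,1).

Now H_k = ker ∂_k / im ∂_{k+1}, so:

  H_0: rank C_0 − rank ∂_1 = 7 − 6 = 1, and the invariant factors of ∂_1 are all 1, so H_0 ≅ Z.
  H_1: rank ker ∂_1 − rank ∂_2 = (21 − 6) − 13 = 2, and the invariant factors of ∂_2 are all 1, so H_1 ≅ Z^2.
  H_2: rank ker ∂_2 − rank ∂_3 = (14 − 13) − 0 = 1, and there is no ∂_3, so H_2 ≅ Z.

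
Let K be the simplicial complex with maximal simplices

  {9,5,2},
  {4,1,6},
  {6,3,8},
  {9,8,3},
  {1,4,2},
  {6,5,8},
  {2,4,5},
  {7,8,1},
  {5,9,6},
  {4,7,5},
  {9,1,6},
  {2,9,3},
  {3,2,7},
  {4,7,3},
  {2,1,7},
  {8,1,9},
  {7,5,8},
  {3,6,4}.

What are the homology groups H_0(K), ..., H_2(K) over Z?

K has 9 vertices, 27 edges, 18 triangles.
rank ∂_0 = 0, rank ∂_1 = 8 ⇒ b_0 = 9 − 0 − 8 = 1; all invariant factors of ∂_1 are 1 so no torsion. So H_0 ≅ Z.
rank ∂_1 = 8, rank ∂_2 = 18 ⇒ b_1 = 27 − 8 − 18 = 1; ∂_2 has invariant factor(s) [2] giving torsion. So H_1 ≅ Z ⊕ Z/2.
rank ∂_2 = 18, rank ∂_3 = 0 ⇒ b_2 = 18 − 18 − 0 = 0. So H_2 ≅ 0.

H_0 ≅ Z,  H_1 ≅ Z ⊕ Z/2,  H_2 = 0.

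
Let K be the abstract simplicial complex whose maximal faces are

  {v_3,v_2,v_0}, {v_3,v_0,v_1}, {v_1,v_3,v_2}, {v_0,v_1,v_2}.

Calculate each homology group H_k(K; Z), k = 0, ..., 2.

H_0 = Z,  H_1 = 0,  H_2 = Z.

We work with the vertex ordering v_0 < v_1 < v_2 < v_3. The simplices of K, each written with vertices in increasing order, are:

  0-simplices (4): [v_0], [v_1], [v_2], [v_3]
  1-simplices (6): [v_0,v_1], [v_0,v_2], [v_0,v_3], [v_1,v_2], [v_1,v_3], [v_2,v_3]
  2-simplices (4): [v_0,v_1,v_2], [v_0,v_1,v_3], [v_0,v_2,v_3], [v_1,v_2,v_3]

giving chain groups C_0 ≅ Z^4, C_1 ≅ Z^6, C_2 ≅ Z^4.

The boundary map ∂_1: C_1 → C_0 maps an edge to its endpoints' difference, ∂[p,q] = q − p. For instance
  ∂[v_1,v_3] = [v_3] − [v_1].
As a 4×6 matrix over Z this has rank 3, with invariant factors (1,1,1).

Boundary ∂_2: C_2 → C_1 acts by ∂[p,q,r] = [q,r] − [p,r] + [p,q]. For instance
  ∂[v_0,v_1,v_2] = [v_1,v_2] − [v_0,v_2] + [v_0,v_1],
  ∂[v_1,v_2,v_3] = [v_2,v_3] − [v_1,v_3] + [v_1,v_2].
The resulting 6×4 matrix has rank 3, and its Smith normal form has invariant factors (1,1,1).

From H_k ≅ ker(∂_k) / im(∂_{k+1}) we obtain:

  H_0: rank C_0 − rank ∂_1 = 4 − 3 = 1, and the invariant factors of ∂_1 are all 1, so H_0 = Z.
  H_1: rank ker ∂_1 − rank ∂_2 = (6 − 3) − 3 = 0, and the invariant factors of ∂_2 are all 1, so H_1 = 0.
  H_2: rank ker ∂_2 − rank ∂_3 = (4 − 3) − 0 = 1, and there is no ∂_3, so H_2 = Z.

As a check, the Euler characteristic is 4 − 6 + 4 = 2, which agrees with 1 − 0 + 1 = 2.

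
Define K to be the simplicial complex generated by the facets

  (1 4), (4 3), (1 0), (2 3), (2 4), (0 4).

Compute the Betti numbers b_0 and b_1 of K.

b_0 = 1, b_1 = 2.

Fix the vertex order 0 < 1 < 2 < 3 < 4 and write every simplex with vertices in increasing order. Then dim K = 1 and the simplices of K are:

  0-simplices (5): [0], [1], [2], [3], [4]
  1-simplices (6): [0,1], [0,4], [1,4], [2,3], [2,4], [3,4]

Hence C_0 ≅ Z^5, C_1 ≅ Z^6.

The boundary map ∂_1: C_1 → C_0 is given by ∂[p,q] = [q] − [p].
The resulting 5×6 matrix has rank 4, and its Smith normal form has invariant factors (1,1,1,1).

Now H_k = ker ∂_k / im ∂_{k+1}, so:

  H_0: rank C_0 − rank ∂_1 = 5 − 4 = 1, and the invariant factors of ∂_1 are all 1, so H_0 = Z.
  H_1: rank ker ∂_1 − rank ∂_2 = (6 − 4) − 0 = 2, and there is no ∂_2, so H_1 = Z^2.

As a check, the Euler characteristic is 5 − 6 = -1, which agrees with 1 − 2 = -1.
(K is a triangulation of a wedge of 2 circles.)

Hence the Betti numbers are b_0 = 1, b_1 = 2.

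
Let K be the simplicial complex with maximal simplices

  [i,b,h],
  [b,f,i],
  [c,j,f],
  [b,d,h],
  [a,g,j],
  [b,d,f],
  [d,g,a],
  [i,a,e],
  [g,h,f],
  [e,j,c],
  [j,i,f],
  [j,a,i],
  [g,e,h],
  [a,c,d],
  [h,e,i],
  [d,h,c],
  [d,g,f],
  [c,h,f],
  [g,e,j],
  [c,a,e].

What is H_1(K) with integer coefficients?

We work with the vertex ordering a < b < c < d < e < f < g < h < i < j. The simplices of K, each written with vertices in increasing order, are:

  0-simplices (10): a, b, c, d, e, f, g, h, i, j
  1-simplices (30): ac, ad, ae, ag, ai, aj, bd, bf, bh, bi, cd, ce, cf, ch, cj, df, dg, dh, eg, eh, ei, ej, fg, fh, fi, fj, gh, gj, hi, ij
  2-simplices (20): acd, ace, adg, aei, agj, aij, bdf, bdh, bfi, bhi, cdh, cej, cfh, cfj, dfg, egh, egj, ehi, fgh, fij

Hence C_0 ≅ Z^10, C_1 ≅ Z^30, C_2 ≅ Z^20.

∂_1: C_1 → C_0 maps an edge to its endpoints' difference, ∂[p,q] = q − p. For instance
  ∂dg = g − d.
The resulting 10×30 matrix has rank 9, and its Smith normal form has invariant factors (1,1,1,1,1,1,1,1,1).

∂_2: C_2 → C_1 maps a triangle to the signed sum of its edges. For instance
  ∂adg = dg − ag + ad,
  ∂cdh = dh − ch + cd.
This gives a 30×20 integer matrix of rank 20; reducing to Smith normal form yields diagonal entries (1,1,1,1,1,1,1,1,1,1,1,1,1,1,1,1,1,1,1,2).

From H_k ≅ ker(∂_k) / im(∂_{k+1}) we obtain:

  H_1: rank ker ∂_1 − rank ∂_2 = (30 − 9) − 20 = 1, and ∂_2 has invariant factor 2 > 1, so H_1 ≅ Z ⊕ Z_2.

H_1 = Z ⊕ Z_2.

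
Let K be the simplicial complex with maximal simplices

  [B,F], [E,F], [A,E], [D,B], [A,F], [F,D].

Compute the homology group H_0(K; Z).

H_0 ≅ Z.

We work with the vertex ordering A < B < D < E < F. The simplices of K, each written with vertices in increasing order, are:

  0-simplices (5): A, B, D, E, F
  1-simplices (6): AE, AF, BD, BF, DF, EF

so the chain groups are C_0 ≅ Z^5, C_1 ≅ Z^6.

Boundary ∂_1: C_1 → C_0 sends each edge [p,q] (with p < q) to q − p. For instance
  ∂BD = D − B.
This gives a 5×6 integer matrix of rank 4; reducing to Smith normal form yields diagonal entries (1,1,1,1).

Now H_k = ker ∂_k / im ∂_{k+1}, so:

  H_0: rank C_0 − rank ∂_1 = 5 − 4 = 1, and the invariant factors of ∂_1 are all 1, so H_0 = Z.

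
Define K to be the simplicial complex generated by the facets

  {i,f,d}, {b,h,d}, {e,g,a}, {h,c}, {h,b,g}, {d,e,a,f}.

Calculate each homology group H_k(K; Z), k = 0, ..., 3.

H_0 ≅ Z,  H_1 ≅ Z,  H_2 = 0,  H_3 = 0.

Order the vertices as a < b < c < d < e < f < g < h < i. Listing each simplex with vertices in this order, K has dimension 3 with simplices:

  0-simplices (9): a, b, c, d, e, f, g, h, i
  1-simplices (16): ad, ae, af, ag, bd, bg, bh, ch, de, df, dh, di, ef, eg, fi, gh
  2-simplices (8): ade, adf, aef, aeg, bdh, bgh, def, dfi
  3-simplices (1): adef

Hence C_0 ≅ Z^9, C_1 ≅ Z^16, C_2 ≅ Z^8, C_3 ≅ Z^1.

∂_1: C_1 → C_0 maps an edge to its endpoints' difference, ∂[p,q] = q − p. For instance
  ∂df = f − d.
The 9×16 boundary matrix has rank 8 and Smith normal form diag(1,1,1,1,1,1,1,1).

The boundary map ∂_2: C_2 → C_1 sends each 2-simplex [p,q,r] to [q,r] − [p,r] + [p,q]. For instance
  ∂bgh = gh − bh + bg,
  ∂aeg = eg − ag + ae.
The 16×8 boundary matrix has rank 7 and Smith normal form diag(1,1,1,1,1,1,1).

Boundary ∂_3: C_3 → C_2 sends each 3-simplex σ to the alternating sum Σ_i (−1)^i (σ with its i-th vertex removed). For instance
  ∂adef = def − aef + adf − ade.
The 8×1 boundary matrix has rank 1 and Smith normal form diag(1).

Reading off H_k = ker ∂_k / im ∂_{k+1}:

  H_0: rank C_0 − rank ∂_1 = 9 − 8 = 1, and the invariant factors of ∂_1 are all 1, so H_0 ≅ Z.
  H_1: rank ker ∂_1 − rank ∂_2 = (16 − 8) − 7 = 1, and the invariant factors of ∂_2 are all 1, so H_1 ≅ Z.
  H_2: rank ker ∂_2 − rank ∂_3 = (8 − 7) − 1 = 0, and the invariant factors of ∂_3 are all 1, so H_2 ≅ 0.
  H_3: rank ker ∂_3 − rank ∂_4 = (1 − 1) − 0 = 0, and there is no ∂_4, so H_3 ≅ 0.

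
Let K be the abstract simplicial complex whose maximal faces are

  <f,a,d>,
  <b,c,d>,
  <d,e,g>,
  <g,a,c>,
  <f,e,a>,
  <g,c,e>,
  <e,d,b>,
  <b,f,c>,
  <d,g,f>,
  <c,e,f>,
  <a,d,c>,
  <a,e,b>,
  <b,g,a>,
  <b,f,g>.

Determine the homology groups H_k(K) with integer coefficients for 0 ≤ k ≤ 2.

Take the total order a < b < c < d < e < f < g on the vertex set. Then K (dimension 2) consists of the simplices:

  0-simplices (7): a, b, c, d, e, f, g
  1-simplices (21): ab, ac, ad, ae, af, ag, bc, bd, be, bf, bg, cd, ce, cf, cg, de, df, dg, ef, eg, fg
  2-simplices (14): abe, abg, acd, acg, adf, aef, bcd, bcf, bde, bfg, cef, ceg, deg, dfg

Hence C_0 ≅ Z^7, C_1 ≅ Z^21, C_2 ≅ Z^14.

∂_1: C_1 → C_0 maps an edge to its endpoints' difference, ∂[p,q] = q − p.
This gives a 7×21 integer matrix of rank 6; reducing to Smith normal form yields diagonal entries (1,1,1,1,1,1).

Boundary ∂_2: C_2 → C_1 maps a triangle to the signed sum of its edges. For instance
  ∂acd = cd − ad + ac,
  ∂adf = df − af + ad.
This gives a 21×14 integer matrix of rank 13; reducing to Smith normal form yields diagonal entries (1,1,1,1,1,1,1,1,1,1,1,1,1).

Computing H_k = (kernel of ∂_k) / (image of ∂_{k+1}):

  H_0: rank C_0 − rank ∂_1 = 7 − 6 = 1, and the invariant factors of ∂_1 are all 1, so H_0 = Z.
  H_1: rank ker ∂_1 − rank ∂_2 = (21 − 6) − 13 = 2, and the invariant factors of ∂_2 are all 1, so H_1 = Z^2.
  H_2: rank ker ∂_2 − rank ∂_3 = (14 − 13) − 0 = 1, and there is no ∂_3, so H_2 = Z.

H_0 ≅ Z,  H_1 ≅ Z^2,  H_2 ≅ Z.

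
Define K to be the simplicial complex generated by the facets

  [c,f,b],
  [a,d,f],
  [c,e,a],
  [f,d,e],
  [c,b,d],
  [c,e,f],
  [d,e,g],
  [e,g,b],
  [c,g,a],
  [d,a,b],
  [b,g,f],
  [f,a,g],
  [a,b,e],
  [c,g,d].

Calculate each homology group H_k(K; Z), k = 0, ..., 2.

H_0 ≅ Z,  H_1 ≅ Z^2,  H_2 ≅ Z.

We work with the vertex ordering a < b < c < d < e < f < g. The simplices of K, each written with vertices in increasing order, are:

  0-simplices (7): a, b, c, d, e, f, g
  1-simplices (21): ab, ac, ad, ae, af, ag, bc, bd, be, bf, bg, cd, ce, cf, cg, de, df, dg, ef, eg, fg
  2-simplices (14): abd, abe, ace, acg, adf, afg, bcd, bcf, beg, bfg, cdg, cef, def, deg

so the chain groups are C_0 ≅ Z^7, C_1 ≅ Z^21, C_2 ≅ Z^14.

The boundary map ∂_1: C_1 → C_0 sends each edge [p,q] (with p < q) to q − p. For instance
  ∂bf = f − b.
The 7×21 boundary matrix has rank 6 and Smith normal form diag(1,1,1,1,1,1).

Boundary ∂_2: C_2 → C_1 acts by ∂[p,q,r] = [q,r] − [p,r] + [p,q]. For instance
  ∂adf = df − af + ad,
  ∂cef = ef − cf + ce.
As a 21×14 matrix over Z this has rank 13, with invariant factors (1,1,1,1,1,1,1,1,1,1,1,1,1).

Now H_k = ker ∂_k / im ∂_{k+1}, so:

  H_0: rank C_0 − rank ∂_1 = 7 − 6 = 1, and the invariant factors of ∂_1 are all 1, so H_0 = Z.
  H_1: rank ker ∂_1 − rank ∂_2 = (21 − 6) − 13 = 2, and the invariant factors of ∂_2 are all 1, so H_1 = Z^2.
  H_2: rank ker ∂_2 − rank ∂_3 = (14 − 13) − 0 = 1, and there is no ∂_3, so H_2 = Z.

As a check, the Euler characteristic is 7 − 21 + 14 = 0, which agrees with 1 − 2 + 1 = 0.
(K is a triangulation of the torus T^2.)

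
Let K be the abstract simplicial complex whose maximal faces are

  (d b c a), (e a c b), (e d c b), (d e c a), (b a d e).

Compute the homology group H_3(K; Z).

K has 5 vertices, 10 edges, 10 triangles, 5 3-simplices.
rank ∂_3 = 4, rank ∂_4 = 0 ⇒ b_3 = 5 − 4 − 0 = 1. So H_3 ≅ Z.

H_3 = Z.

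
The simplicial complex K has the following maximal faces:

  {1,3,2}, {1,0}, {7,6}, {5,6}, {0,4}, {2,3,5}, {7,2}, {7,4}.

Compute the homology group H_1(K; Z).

Take the total order 0 < 1 < 2 < 3 < 4 < 5 < 6 < 7 on the vertex set. Then K (dimension 2) consists of the simplices:

  0-simplices (8): [0], [1], [2], [3], [4], [5], [6], [7]
  1-simplices (11): [0,1], [0,4], [1,2], [1,3], [2,3], [2,5], [2,7], [3,5], [4,7], [5,6], [6,7]
  2-simplices (2): [1,2,3], [2,3,5]

giving chain groups C_0 ≅ Z^8, C_1 ≅ Z^11, C_2 ≅ Z^2.

The boundary map ∂_1: C_1 → C_0 is given by ∂[p,q] = [q] − [p]. For instance
  ∂[0,1] = [1] − [0].
As a 8×11 matrix over Z this has rank 7, with invariant factors (1,1,1,1,1,1,1).

Boundary ∂_2: C_2 → C_1 acts by ∂[p,q,r] = [q,r] − [p,r] + [p,q]. For instance
  ∂[1,2,3] = [2,3] − [1,3] + [1,2],
  ∂[2,3,5] = [3,5] − [2,5] + [2,3].
As a 11×2 matrix over Z this has rank 2, with invariant factors (1,1).

From H_k ≅ ker(∂_k) / im(∂_{k+1}) we obtain:

  H_1: rank ker ∂_1 − rank ∂_2 = (11 − 7) − 2 = 2, and the invariant factors of ∂_2 are all 1, so H_1 ≅ Z^2.

H_1 ≅ Z^2.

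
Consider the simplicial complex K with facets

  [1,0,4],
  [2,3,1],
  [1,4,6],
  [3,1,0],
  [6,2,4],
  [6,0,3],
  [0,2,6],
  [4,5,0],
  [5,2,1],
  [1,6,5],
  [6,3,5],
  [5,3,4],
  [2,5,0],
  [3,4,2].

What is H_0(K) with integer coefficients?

H_0 = Z.

Fix the vertex order 0 < 1 < 2 < 3 < 4 < 5 < 6 and write every simplex with vertices in increasing order. Then dim K = 2 and the simplices of K are:

  0-simplices (7): [0], [1], [2], [3], [4], [5], [6]
  1-simplices (21): [0,1], [0,2], [0,3], [0,4], [0,5], [0,6], [1,2], [1,3], [1,4], [1,5], [1,6], [2,3], [2,4], [2,5], [2,6], [3,4], [3,5], [3,6], [4,5], [4,6], [5,6]
  2-simplices (14): [0,1,3], [0,1,4], [0,2,5], [0,2,6], [0,3,6], [0,4,5], [1,2,3], [1,2,5], [1,4,6], [1,5,6], [2,3,4], [2,4,6], [3,4,5], [3,5,6]

giving chain groups C_0 ≅ Z^7, C_1 ≅ Z^21, C_2 ≅ Z^14.

Boundary ∂_1: C_1 → C_0 is given by ∂[p,q] = [q] − [p]. For instance
  ∂[2,6] = [6] − [2].
This gives a 7×21 integer matrix of rank 6; reducing to Smith normal form yields diagonal entries (1,1,1,1,1,1).

∂_2: C_2 → C_1 sends each 2-simplex [p,q,r] to [q,r] − [p,r] + [p,q]. For instance
  ∂[0,3,6] = [3,6] − [0,6] + [0,3],
  ∂[2,4,6] = [4,6] − [2,6] + [2,4].
The resulting 21×14 matrix has rank 13, and its Smith normal form has invariant factors (1,1,1,1,1,1,1,1,1,1,1,1,1).

Reading off H_k = ker ∂_k / im ∂_{k+1}:

  H_0: rank C_0 − rank ∂_1 = 7 − 6 = 1, and the invariant factors of ∂_1 are all 1, so H_0 ≅ Z.

(K is a triangulation of the torus T^2.)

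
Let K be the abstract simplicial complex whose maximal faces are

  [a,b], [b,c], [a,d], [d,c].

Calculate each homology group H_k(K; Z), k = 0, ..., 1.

H_0 = Z,  H_1 = Z.

Take the total order a < b < c < d on the vertex set. Then K (dimension 1) consists of the simplices:

  0-simplices (4): a, b, c, d
  1-simplices (4): ab, ad, bc, cd

so the chain groups are C_0 ≅ Z^4, C_1 ≅ Z^4.

Boundary ∂_1: C_1 → C_0 is given by ∂[p,q] = [q] − [p]. For instance
  ∂cd = d − c.
This gives a 4×4 integer matrix of rank 3; reducing to Smith normal form yields diagonal entries (1,1,1).

Computing H_k = (kernel of ∂_k) / (image of ∂_{k+1}):

  H_0: rank C_0 − rank ∂_1 = 4 − 3 = 1, and the invariant factors of ∂_1 are all 1, so H_0 ≅ Z.
  H_1: rank ker ∂_1 − rank ∂_2 = (4 − 3) − 0 = 1, and there is no ∂_2, so H_1 ≅ Z.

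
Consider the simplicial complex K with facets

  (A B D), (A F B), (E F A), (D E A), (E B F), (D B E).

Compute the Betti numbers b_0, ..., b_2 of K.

b_0 = 1, b_1 = 0, b_2 = 1.

We work with the vertex ordering A < B < D < E < F. The simplices of K, each written with vertices in increasing order, are:

  0-simplices (5): A, B, D, E, F
  1-simplices (9): AB, AD, AE, AF, BD, BE, BF, DE, EF
  2-simplices (6): ABD, ABF, ADE, AEF, BDE, BEF

so the chain groups are C_0 ≅ Z^5, C_1 ≅ Z^9, C_2 ≅ Z^6.

The boundary map ∂_1: C_1 → C_0 maps an edge to its endpoints' difference, ∂[p,q] = q − p. For instance
  ∂BE = E − B.
As a 5×9 matrix over Z this has rank 4, with invariant factors (1,1,1,1).

∂_2: C_2 → C_1 acts by ∂[p,q,r] = [q,r] − [p,r] + [p,q]. For instance
  ∂ADE = DE − AE + AD,
  ∂AEF = EF − AF + AE.
This gives a 9×6 integer matrix of rank 5; reducing to Smith normal form yields diagonal entries (1,1,1,1,1).

From H_k ≅ ker(∂_k) / im(∂_{k+1}) we obtain:

  H_0: rank C_0 − rank ∂_1 = 5 − 4 = 1, and the invariant factors of ∂_1 are all 1, so H_0 ≅ Z.
  H_1: rank ker ∂_1 − rank ∂_2 = (9 − 4) − 5 = 0, and the invariant factors of ∂_2 are all 1, so H_1 ≅ 0.
  H_2: rank ker ∂_2 − rank ∂_3 = (6 − 5) − 0 = 1, and there is no ∂_3, so H_2 ≅ Z.

(K is a triangulation of the 2-sphere S^2.)

Hence the Betti numbers are b_0 = 1, b_1 = 0, b_2 = 1.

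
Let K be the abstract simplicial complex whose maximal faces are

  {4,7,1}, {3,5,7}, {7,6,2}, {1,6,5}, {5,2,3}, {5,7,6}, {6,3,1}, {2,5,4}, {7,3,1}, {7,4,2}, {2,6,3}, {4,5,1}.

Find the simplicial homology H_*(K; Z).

H_0 ≅ Z,  H_1 ≅ Z/2,  H_2 = 0.

Fix the vertex order 1 < 2 < 3 < 4 < 5 < 6 < 7 and write every simplex with vertices in increasing order. Then dim K = 2 and the simplices of K are:

  0-simplices (7): [1], [2], [3], [4], [5], [6], [7]
  1-simplices (18): [1,3], [1,4], [1,5], [1,6], [1,7], [2,3], [2,4], [2,5], [2,6], [2,7], [3,5], [3,6], [3,7], [4,5], [4,7], [5,6], [5,7], [6,7]
  2-simplices (12): [1,3,6], [1,3,7], [1,4,5], [1,4,7], [1,5,6], [2,3,5], [2,3,6], [2,4,5], [2,4,7], [2,6,7], [3,5,7], [5,6,7]

so the chain groups are C_0 ≅ Z^7, C_1 ≅ Z^18, C_2 ≅ Z^12.

∂_1: C_1 → C_0 is given by ∂[p,q] = [q] − [p]. For instance
  ∂[3,7] = [7] − [3].
This gives a 7×18 integer matrix of rank 6; reducing to Smith normal form yields diagonal entries (1,1,1,1,1,1).

The boundary map ∂_2: C_2 → C_1 maps a triangle to the signed sum of its edges. For instance
  ∂[2,3,5] = [3,5] − [2,5] + [2,3],
  ∂[3,5,7] = [5,7] − [3,7] + [3,5].
The resulting 18×12 matrix has rank 12, and its Smith normal form has invariant factors (1,1,1,1,1,1,1,1,1,1,1,2).

Now H_k = ker ∂_k / im ∂_{k+1}, so:

  H_0: rank C_0 − rank ∂_1 = 7 − 6 = 1, and the invariant factors of ∂_1 are all 1, so H_0 = Z.
  H_1: rank ker ∂_1 − rank ∂_2 = (18 − 6) − 12 = 0, and ∂_2 has invariant factor 2 > 1, so H_1 = Z/2.
  H_2: rank ker ∂_2 − rank ∂_3 = (12 − 12) − 0 = 0, and there is no ∂_3, so H_2 = 0.

(K is a triangulation of the real projective plane RP^2.)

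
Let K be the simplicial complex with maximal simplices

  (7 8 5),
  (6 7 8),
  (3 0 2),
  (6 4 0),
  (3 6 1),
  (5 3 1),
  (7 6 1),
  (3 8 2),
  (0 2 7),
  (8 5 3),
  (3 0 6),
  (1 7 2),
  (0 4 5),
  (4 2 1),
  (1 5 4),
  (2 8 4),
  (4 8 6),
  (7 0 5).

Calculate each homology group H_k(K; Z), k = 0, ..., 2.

Order the vertices as 0 < 1 < 2 < 3 < 4 < 5 < 6 < 7 < 8. Listing each simplex with vertices in this order, K has dimension 2 with simplices:

  0-simplices (9): [0], [1], [2], [3], [4], [5], [6], [7], [8]
  1-simplices (27): (27 of them)
  2-simplices (18): [0,2,3], [0,2,7], [0,3,6], [0,4,5], [0,4,6], [0,5,7], [1,2,4], [1,2,7], [1,3,5], [1,3,6], [1,4,5], [1,6,7], [2,3,8], [2,4,8], [3,5,8], [4,6,8], [5,7,8], [6,7,8]

so the chain groups are C_0 ≅ Z^9, C_1 ≅ Z^27, C_2 ≅ Z^18.

∂_1: C_1 → C_0 is given by ∂[p,q] = [q] − [p]. For instance
  ∂[4,8] = [8] − [4].
This gives a 9×27 integer matrix of rank 8; reducing to Smith normal form yields diagonal entries (1,1,1,1,1,1,1,1).

Boundary ∂_2: C_2 → C_1 maps a triangle to the signed sum of its edges. For instance
  ∂[0,5,7] = [5,7] − [0,7] + [0,5],
  ∂[2,3,8] = [3,8] − [2,8] + [2,3].
This gives a 27×18 integer matrix of rank 17; reducing to Smith normal form yields diagonal entries (1,1,1,1,1,1,1,1,1,1,1,1,1,1,1,1,1).

Now H_k = ker ∂_k / im ∂_{k+1}, so:

  H_0: rank C_0 − rank ∂_1 = 9 − 8 = 1, and the invariant factors of ∂_1 are all 1, so H_0 ≅ Z.
  H_1: rank ker ∂_1 − rank ∂_2 = (27 − 8) − 17 = 2, and the invariant factors of ∂_2 are all 1, so H_1 ≅ Z^2.
  H_2: rank ker ∂_2 − rank ∂_3 = (18 − 17) − 0 = 1, and there is no ∂_3, so H_2 ≅ Z.

As a check, the Euler characteristic is 9 − 27 + 18 = 0, which agrees with 1 − 2 + 1 = 0.

H_0 = Z,  H_1 = Z^2,  H_2 = Z.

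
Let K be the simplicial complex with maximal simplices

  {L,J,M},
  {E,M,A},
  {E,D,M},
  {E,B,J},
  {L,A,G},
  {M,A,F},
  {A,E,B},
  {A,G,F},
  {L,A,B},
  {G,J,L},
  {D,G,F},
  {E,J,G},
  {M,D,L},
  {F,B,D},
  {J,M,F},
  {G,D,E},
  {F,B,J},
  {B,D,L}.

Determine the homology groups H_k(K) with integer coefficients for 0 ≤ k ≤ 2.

We work with the vertex ordering A < B < D < E < F < G < J < L < M. The simplices of K, each written with vertices in increasing order, are:

  0-simplices (9): A, B, D, E, F, G, J, L, M
  1-simplices (27): AB, AE, AF, AG, AL, AM, BD, BE, BF, BJ, BL, DE, DF, DG, DL, DM, EG, EJ, EM, FG, FJ, FM, GJ, GL, JL, JM, LM
  2-simplices (18): ABE, ABL, AEM, AFG, AFM, AGL, BDF, BDL, BEJ, BFJ, DEG, DEM, DFG, DLM, EGJ, FJM, GJL, JLM

giving chain groups C_0 ≅ Z^9, C_1 ≅ Z^27, C_2 ≅ Z^18.

Boundary ∂_1: C_1 → C_0 is given by ∂[p,q] = [q] − [p]. For instance
  ∂FM = M − F.
The 9×27 boundary matrix has rank 8 and Smith normal form diag(1,1,1,1,1,1,1,1).

∂_2: C_2 → C_1 sends each 2-simplex [p,q,r] to [q,r] − [p,r] + [p,q]. For instance
  ∂BFJ = FJ − BJ + BF,
  ∂GJL = JL − GL + GJ.
The 27×18 boundary matrix has rank 17 and Smith normal form diag(1,1,1,1,1,1,1,1,1,1,1,1,1,1,1,1,1).

Now H_k = ker ∂_k / im ∂_{k+1}, so:

  H_0: rank C_0 − rank ∂_1 = 9 − 8 = 1, and the invariant factors of ∂_1 are all 1, so H_0 ≅ Z.
  H_1: rank ker ∂_1 − rank ∂_2 = (27 − 8) − 17 = 2, and the invariant factors of ∂_2 are all 1, so H_1 ≅ Z^2.
  H_2: rank ker ∂_2 − rank ∂_3 = (18 − 17) − 0 = 1, and there is no ∂_3, so H_2 ≅ Z.

H_0 ≅ Z,  H_1 ≅ Z^2,  H_2 ≅ Z.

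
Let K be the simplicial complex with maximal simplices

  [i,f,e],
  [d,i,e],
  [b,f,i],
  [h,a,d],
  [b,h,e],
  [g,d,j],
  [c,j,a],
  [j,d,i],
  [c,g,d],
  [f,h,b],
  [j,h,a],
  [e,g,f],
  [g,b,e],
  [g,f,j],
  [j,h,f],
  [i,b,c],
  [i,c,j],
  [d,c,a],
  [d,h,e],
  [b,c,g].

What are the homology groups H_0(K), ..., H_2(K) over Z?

H_0 ≅ Z,  H_1 ≅ Z ⊕ Z/2,  H_2 = 0.

Fix the vertex order a < b < c < d < e < f < g < h < i < j and write every simplex with vertices in increasing order. Then dim K = 2 and the simplices of K are:

  0-simplices (10): a, b, c, d, e, f, g, h, i, j
  1-simplices (30): ac, ad, ah, aj, bc, be, bf, bg, bh, bi, cd, cg, ci, cj, de, dg, dh, di, dj, ef, eg, eh, ei, fg, fh, fi, fj, gj, hj, ij
  2-simplices (20): acd, acj, adh, ahj, bcg, bci, beg, beh, bfh, bfi, cdg, cij, deh, dei, dgj, dij, efg, efi, fgj, fhj

giving chain groups C_0 ≅ Z^10, C_1 ≅ Z^30, C_2 ≅ Z^20.

∂_1: C_1 → C_0 is given by ∂[p,q] = [q] − [p].
The resulting 10×30 matrix has rank 9, and its Smith normal form has invariant factors (1,1,1,1,1,1,1,1,1).

Boundary ∂_2: C_2 → C_1 sends each 2-simplex [p,q,r] to [q,r] − [p,r] + [p,q]. For instance
  ∂acd = cd − ad + ac,
  ∂beh = eh − bh + be.
The resulting 30×20 matrix has rank 20, and its Smith normal form has invariant factors (1,1,1,1,1,1,1,1,1,1,1,1,1,1,1,1,1,1,1,2).

Reading off H_k = ker ∂_k / im ∂_{k+1}:

  H_0: rank C_0 − rank ∂_1 = 10 − 9 = 1, and the invariant factors of ∂_1 are all 1, so H_0 = Z.
  H_1: rank ker ∂_1 − rank ∂_2 = (30 − 9) − 20 = 1, and ∂_2 has invariant factor 2 > 1, so H_1 = Z ⊕ Z/2.
  H_2: rank ker ∂_2 − rank ∂_3 = (20 − 20) − 0 = 0, and there is no ∂_3, so H_2 = 0.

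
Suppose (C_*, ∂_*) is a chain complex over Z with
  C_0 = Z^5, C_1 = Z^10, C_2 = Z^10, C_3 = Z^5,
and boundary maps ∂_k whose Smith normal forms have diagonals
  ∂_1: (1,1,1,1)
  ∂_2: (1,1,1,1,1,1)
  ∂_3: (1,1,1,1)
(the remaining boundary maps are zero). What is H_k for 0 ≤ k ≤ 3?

H_0 ≅ Z,  H_1 = 0,  H_2 = 0,  H_3 ≅ Z.

H_0: b_0 = 5 − 0 − 4 = 1; torsion from ∂_1 factors > 1: none. So H_0 ≅ Z.
H_1: b_1 = 10 − 4 − 6 = 0; torsion from ∂_2 factors > 1: none. So H_1 ≅ 0.
H_2: b_2 = 10 − 6 − 4 = 0; torsion from ∂_3 factors > 1: none. So H_2 ≅ 0.
H_3: b_3 = 5 − 4 − 0 = 1; torsion from ∂_4 factors > 1: none. So H_3 ≅ Z.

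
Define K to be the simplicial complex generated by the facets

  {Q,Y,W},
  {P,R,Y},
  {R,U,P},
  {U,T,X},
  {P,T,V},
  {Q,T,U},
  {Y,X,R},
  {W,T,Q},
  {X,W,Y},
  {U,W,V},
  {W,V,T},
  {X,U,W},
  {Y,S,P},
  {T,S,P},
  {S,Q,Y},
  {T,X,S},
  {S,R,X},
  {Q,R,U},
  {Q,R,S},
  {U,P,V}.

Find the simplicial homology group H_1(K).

H_1 = Z × Z/2.

Fix the vertex order P < Q < R < S < T < U < V < W < X < Y and write every simplex with vertices in increasing order. Then dim K = 2 and the simplices of K are:

  0-simplices (10): P, Q, R, S, T, U, V, W, X, Y
  1-simplices (30): PR, PS, PT, PU, PV, PY, QR, QS, QT, QU, QW, QY, RS, RU, RX, RY, ST, SX, SY, TU, TV, TW, TX, UV, UW, UX, VW, WX, WY, XY
  2-simplices (20): PRU, PRY, PST, PSY, PTV, PUV, QRS, QRU, QSY, QTU, QTW, QWY, RSX, RXY, STX, TUX, TVW, UVW, UWX, WXY

Hence C_0 ≅ Z^10, C_1 ≅ Z^30, C_2 ≅ Z^20.

∂_1: C_1 → C_0 is given by ∂[p,q] = [q] − [p].
The resulting 10×30 matrix has rank 9, and its Smith normal form has invariant factors (1,1,1,1,1,1,1,1,1).

The boundary map ∂_2: C_2 → C_1 maps a triangle to the signed sum of its edges. For instance
  ∂QTW = TW − QW + QT,
  ∂QWY = WY − QY + QW.
The resulting 30×20 matrix has rank 20, and its Smith normal form has invariant factors (1,1,1,1,1,1,1,1,1,1,1,1,1,1,1,1,1,1,1,2).

From H_k ≅ ker(∂_k) / im(∂_{k+1}) we obtain:

  H_1: rank ker ∂_1 − rank ∂_2 = (30 − 9) − 20 = 1, and ∂_2 has invariant factor 2 > 1, so H_1 ≅ Z × Z/2.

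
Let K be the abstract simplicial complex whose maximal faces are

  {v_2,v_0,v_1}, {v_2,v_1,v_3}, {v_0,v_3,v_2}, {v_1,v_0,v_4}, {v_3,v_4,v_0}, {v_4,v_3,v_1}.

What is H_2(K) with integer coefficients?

Order the vertices as v_0 < v_1 < v_2 < v_3 < v_4. Listing each simplex with vertices in this order, K has dimension 2 with simplices:

  0-simplices (5): [v_0], [v_1], [v_2], [v_3], [v_4]
  1-simplices (9): [v_0,v_1], [v_0,v_2], [v_0,v_3], [v_0,v_4], [v_1,v_2], [v_1,v_3], [v_1,v_4], [v_2,v_3], [v_3,v_4]
  2-simplices (6): [v_0,v_1,v_2], [v_0,v_1,v_4], [v_0,v_2,v_3], [v_0,v_3,v_4], [v_1,v_2,v_3], [v_1,v_3,v_4]

Hence C_0 ≅ Z^5, C_1 ≅ Z^9, C_2 ≅ Z^6.

Boundary ∂_1: C_1 → C_0 sends each edge [p,q] (with p < q) to q − p.
The 5×9 boundary matrix has rank 4 and Smith normal form diag(1,1,1,1).

Boundary ∂_2: C_2 → C_1 maps a triangle to the signed sum of its edges. For instance
  ∂[v_1,v_2,v_3] = [v_2,v_3] − [v_1,v_3] + [v_1,v_2],
  ∂[v_0,v_1,v_4] = [v_1,v_4] − [v_0,v_4] + [v_0,v_1].
The 9×6 boundary matrix has rank 5 and Smith normal form diag(1,1,1,1,1).

Now H_k = ker ∂_k / im ∂_{k+1}, so:

  H_2: rank ker ∂_2 − rank ∂_3 = (6 − 5) − 0 = 1, and there is no ∂_3, so H_2 ≅ Z.

H_2 = Z.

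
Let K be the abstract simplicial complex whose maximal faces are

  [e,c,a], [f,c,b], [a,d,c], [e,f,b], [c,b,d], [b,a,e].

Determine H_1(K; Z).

Fix the vertex order a < b < c < d < e < f and write every simplex with vertices in increasing order. Then dim K = 2 and the simplices of K are:

  0-simplices (6): a, b, c, d, e, f
  1-simplices (12): ab, ac, ad, ae, bc, bd, be, bf, cd, ce, cf, ef
  2-simplices (6): abe, acd, ace, bcd, bcf, bef

Hence C_0 ≅ Z^6, C_1 ≅ Z^12, C_2 ≅ Z^6.

The boundary map ∂_1: C_1 → C_0 maps an edge to its endpoints' difference, ∂[p,q] = q − p.
The 6×12 boundary matrix has rank 5 and Smith normal form diag(1,1,1,1,1).

∂_2: C_2 → C_1 acts by ∂[p,q,r] = [q,r] − [p,r] + [p,q]. For instance
  ∂bcf = cf − bf + bc,
  ∂bcd = cd − bd + bc.
The resulting 12×6 matrix has rank 6, and its Smith normal form has invariant factors (1,1,1,1,1,1).

Now H_k = ker ∂_k / im ∂_{k+1}, so:

  H_1: rank ker ∂_1 − rank ∂_2 = (12 − 5) − 6 = 1, and the invariant factors of ∂_2 are all 1, so H_1 = Z.

H_1 ≅ Z.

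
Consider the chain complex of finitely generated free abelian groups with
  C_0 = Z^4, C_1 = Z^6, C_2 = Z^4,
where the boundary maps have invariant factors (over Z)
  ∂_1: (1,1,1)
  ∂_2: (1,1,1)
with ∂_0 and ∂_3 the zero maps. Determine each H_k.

H_0: b_0 = 4 − 0 − 3 = 1; torsion from ∂_1 factors > 1: none. So H_0 = Z.
H_1: b_1 = 6 − 3 − 3 = 0; torsion from ∂_2 factors > 1: none. So H_1 = 0.
H_2: b_2 = 4 − 3 − 0 = 1; torsion from ∂_3 factors > 1: none. So H_2 = Z.

H_0 = Z,  H_1 = 0,  H_2 = Z.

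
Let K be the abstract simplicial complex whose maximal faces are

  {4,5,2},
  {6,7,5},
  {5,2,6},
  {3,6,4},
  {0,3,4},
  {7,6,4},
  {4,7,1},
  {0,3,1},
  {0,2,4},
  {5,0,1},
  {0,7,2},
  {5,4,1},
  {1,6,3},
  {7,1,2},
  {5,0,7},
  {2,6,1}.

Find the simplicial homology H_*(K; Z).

Fix the vertex order 0 < 1 < 2 < 3 < 4 < 5 < 6 < 7 and write every simplex with vertices in increasing order. Then dim K = 2 and the simplices of K are:

  0-simplices (8): [0], [1], [2], [3], [4], [5], [6], [7]
  1-simplices (24): (24 of them)
  2-simplices (16): [0,1,3], [0,1,5], [0,2,4], [0,2,7], [0,3,4], [0,5,7], [1,2,6], [1,2,7], [1,3,6], [1,4,5], [1,4,7], [2,4,5], [2,5,6], [3,4,6], [4,6,7], [5,6,7]

Hence C_0 ≅ Z^8, C_1 ≅ Z^24, C_2 ≅ Z^16.

Boundary ∂_1: C_1 → C_0 is given by ∂[p,q] = [q] − [p].
This gives a 8×24 integer matrix of rank 7; reducing to Smith normal form yields diagonal entries (1,1,1,1,1,1,1).

Boundary ∂_2: C_2 → C_1 maps a triangle to the signed sum of its edges. For instance
  ∂[0,2,4] = [2,4] − [0,4] + [0,2],
  ∂[5,6,7] = [6,7] − [5,7] + [5,6].
As a 24×16 matrix over Z this has rank 15, with invariant factors (1,1,1,1,1,1,1,1,1,1,1,1,1,1,1).

From H_k ≅ ker(∂_k) / im(∂_{k+1}) we obtain:

  H_0: rank C_0 − rank ∂_1 = 8 − 7 = 1, and the invariant factors of ∂_1 are all 1, so H_0 = Z.
  H_1: rank ker ∂_1 − rank ∂_2 = (24 − 7) − 15 = 2, and the invariant factors of ∂_2 are all 1, so H_1 = Z^2.
  H_2: rank ker ∂_2 − rank ∂_3 = (16 − 15) − 0 = 1, and there is no ∂_3, so H_2 = Z.

As a check, the Euler characteristic is 8 − 24 + 16 = 0, which agrees with 1 − 2 + 1 = 0.

H_0 ≅ Z,  H_1 ≅ Z^2,  H_2 ≅ Z.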